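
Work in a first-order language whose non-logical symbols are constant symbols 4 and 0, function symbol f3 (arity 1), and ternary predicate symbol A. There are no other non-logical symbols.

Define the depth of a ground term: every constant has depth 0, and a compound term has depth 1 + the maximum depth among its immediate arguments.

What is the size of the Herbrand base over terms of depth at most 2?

216

First count ground terms of depth ≤ 2.
If N_k denotes the number of depth-≤k ground terms, the 2 constants give N_0 = 2, and each function symbol of arity r contributes N_{k-1}^r new terms at level k: N_k = 2 + N_{k-1}.
N_0 = 2
N_1 = 2 + 2 = 4
N_2 = 2 + 4 = 6
Explicitly: 4, 0, f3(4), f3(0), f3(f3(4)), f3(f3(0)).
So |H| = 6.
Each predicate of arity r yields |H|^r ground atoms (one per choice of an r-tuple from H):
  A: 6^3 = 216
Total ground atoms: 216.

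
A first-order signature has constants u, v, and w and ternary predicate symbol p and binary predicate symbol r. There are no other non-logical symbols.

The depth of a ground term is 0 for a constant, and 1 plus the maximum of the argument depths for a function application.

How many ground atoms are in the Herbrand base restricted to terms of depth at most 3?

First count ground terms of depth ≤ 3.
With no function symbols every ground term is a constant, so there are exactly 3 ground terms at every depth bound.
N_0 = 3
N_1 = 3
N_2 = 3
N_3 = 3
Explicitly: u, v, w.
So |H| = 3.
A ground atom is a predicate applied to a tuple of terms from H, so the count is the sum over predicates of |H|^arity:
  p: 3^3 = 27;  r: 3^2 = 9
Total ground atoms: 27 + 9 = 36.

36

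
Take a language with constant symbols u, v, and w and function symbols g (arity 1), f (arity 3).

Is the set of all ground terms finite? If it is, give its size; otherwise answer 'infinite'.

The signature has at least one function symbol (g, arity 1) and at least one constant (u).
Iterating g gives infinitely many distinct ground terms: u, g(u), g(g(u)), ...
So the Herbrand universe is infinite.

infinite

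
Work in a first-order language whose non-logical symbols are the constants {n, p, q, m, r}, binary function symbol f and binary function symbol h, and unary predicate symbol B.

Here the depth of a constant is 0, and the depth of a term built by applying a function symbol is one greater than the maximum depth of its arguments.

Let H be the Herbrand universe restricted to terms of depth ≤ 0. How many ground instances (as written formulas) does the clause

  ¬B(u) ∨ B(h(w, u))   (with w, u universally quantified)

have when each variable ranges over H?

25

Ground terms of depth ≤ 0:
  If N_k denotes the number of depth-≤k ground terms, the 5 constants give N_0 = 5, and each function symbol of arity r contributes N_{k-1}^r new terms at level k: N_k = 5 + N_{k-1}^2 + N_{k-1}^2.
  N_0 = 5
  Explicitly: n, p, q, m, r.
So there are 5 ground terms available for substitution.
There are 2 variables to instantiate (w, u), each occurring in at least one literal, so different choices give different ground instances.
Number of ground instances = 5^2 = 25.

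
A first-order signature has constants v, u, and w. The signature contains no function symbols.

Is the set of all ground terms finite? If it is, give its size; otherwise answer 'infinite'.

There are no function symbols, so every ground term is one of the 3 constants.
The Herbrand universe is {v, u, w}, which is finite with 3 elements.

3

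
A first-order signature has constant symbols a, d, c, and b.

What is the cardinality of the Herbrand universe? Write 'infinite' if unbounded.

There are no function symbols, so every ground term is one of the 4 constants.
The Herbrand universe is {a, d, c, b}, which is finite with 4 elements.

4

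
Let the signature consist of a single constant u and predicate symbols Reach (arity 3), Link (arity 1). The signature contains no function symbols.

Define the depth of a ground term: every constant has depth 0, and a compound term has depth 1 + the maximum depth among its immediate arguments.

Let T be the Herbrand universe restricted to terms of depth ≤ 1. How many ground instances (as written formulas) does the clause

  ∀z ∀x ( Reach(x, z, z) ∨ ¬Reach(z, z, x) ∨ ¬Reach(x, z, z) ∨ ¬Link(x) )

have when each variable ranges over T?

Ground terms of depth ≤ 1:
  With no function symbols every ground term is a constant, so there is exactly 1 ground term at every depth bound.
  N_0 = 1
  N_1 = 1
So there is exactly 1 ground term available for substitution.
The body mentions every one of the 2 quantified variables; since ground terms form a free algebra, no two substitutions collapse to the same formula.
Number of ground instances = 1^2 = 1.

1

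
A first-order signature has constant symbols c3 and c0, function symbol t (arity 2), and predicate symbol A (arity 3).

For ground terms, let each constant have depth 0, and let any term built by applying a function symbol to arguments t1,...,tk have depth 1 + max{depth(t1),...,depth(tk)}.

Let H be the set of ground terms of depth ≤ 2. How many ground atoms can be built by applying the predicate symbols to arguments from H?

54872

First count ground terms of depth ≤ 2.
Let N_k = |{terms of depth ≤ k}|. Then N_0 = 2 and N_k = 2 + N_{k-1}^2 for k ≥ 1 (one summand per function symbol, arity giving the exponent).
N_0 = 2
N_1 = 2 + 2^2 = 6
N_2 = 2 + 6^2 = 38
So |H| = 38.
Each predicate of arity r yields |H|^r ground atoms (one per choice of an r-tuple from H):
  A: 38^3 = 54872
Total ground atoms: 54872.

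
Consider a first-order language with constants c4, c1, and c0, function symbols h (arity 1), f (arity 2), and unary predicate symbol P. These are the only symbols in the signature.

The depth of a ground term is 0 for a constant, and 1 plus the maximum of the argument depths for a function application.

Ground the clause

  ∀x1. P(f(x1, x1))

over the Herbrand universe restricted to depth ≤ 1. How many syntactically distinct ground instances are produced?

Ground terms of depth ≤ 1:
  Write N_k for the number of ground terms of depth ≤ k. A term of depth ≤ k is either a constant or a function symbol applied to arguments of depth ≤ k−1, so N_k = 3 + N_{k-1} + N_{k-1}^2.
  N_0 = 3
  N_1 = 3 + 3 + 3^2 = 15
So there are 15 ground terms available for substitution.
The variable x1 ranges independently over the available ground terms, and distinct assignments produce distinct instances.
Number of ground instances = 15.

15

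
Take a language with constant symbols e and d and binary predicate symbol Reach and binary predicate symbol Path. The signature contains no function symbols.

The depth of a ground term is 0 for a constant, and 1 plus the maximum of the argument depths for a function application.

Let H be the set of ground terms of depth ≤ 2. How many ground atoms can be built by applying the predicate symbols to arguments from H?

8

First count ground terms of depth ≤ 2.
With no function symbols every ground term is a constant, so there are exactly 2 ground terms at every depth bound.
N_0 = 2
N_1 = 2
N_2 = 2
So |H| = 2.
For each predicate symbol, the number of ground atoms is |H| raised to its arity; summing:
  Reach: 2^2 = 4;  Path: 2^2 = 4
Total ground atoms: 4 + 4 = 8.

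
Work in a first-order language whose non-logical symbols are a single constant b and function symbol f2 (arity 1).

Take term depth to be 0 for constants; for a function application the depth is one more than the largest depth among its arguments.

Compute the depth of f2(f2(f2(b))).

3

depth(f2(b)) = 1 + depth(b) = 1 + 0 = 1
depth(f2(f2(b))) = 1 + depth(f2(b)) = 1 + 1 = 2
depth(f2(f2(f2(b)))) = 1 + depth(f2(f2(b))) = 1 + 2 = 3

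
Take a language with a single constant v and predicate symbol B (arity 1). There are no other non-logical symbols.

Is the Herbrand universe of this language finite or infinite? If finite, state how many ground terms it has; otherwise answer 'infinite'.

1

There are no function symbols, so the only ground term is the single constant.
The Herbrand universe is {v}, finite with 1 element.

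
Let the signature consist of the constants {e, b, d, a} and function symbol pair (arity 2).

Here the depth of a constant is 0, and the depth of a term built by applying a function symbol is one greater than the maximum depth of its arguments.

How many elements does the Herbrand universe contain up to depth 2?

404

Let N_k = |{terms of depth ≤ k}|. Then N_0 = 4 and N_k = 4 + N_{k-1}^2 for k ≥ 1 (one summand per function symbol, arity giving the exponent).
N_0 = 4
N_1 = 4 + 4^2 = 20
N_2 = 4 + 20^2 = 404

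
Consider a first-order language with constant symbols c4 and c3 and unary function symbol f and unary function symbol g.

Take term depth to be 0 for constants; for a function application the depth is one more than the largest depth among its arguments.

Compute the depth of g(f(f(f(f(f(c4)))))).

depth(f(c4)) = 1 + depth(c4) = 1 + 0 = 1
depth(f(f(c4))) = 1 + depth(f(c4)) = 1 + 1 = 2
depth(f(f(f(c4)))) = 1 + depth(f(f(c4))) = 1 + 2 = 3
depth(f(f(f(f(c4))))) = 1 + depth(f(f(f(c4)))) = 1 + 3 = 4
depth(f(f(f(f(f(c4)))))) = 1 + depth(f(f(f(f(c4))))) = 1 + 4 = 5
depth(g(f(f(f(f(f(c4))))))) = 1 + depth(f(f(f(f(f(c4)))))) = 1 + 5 = 6

6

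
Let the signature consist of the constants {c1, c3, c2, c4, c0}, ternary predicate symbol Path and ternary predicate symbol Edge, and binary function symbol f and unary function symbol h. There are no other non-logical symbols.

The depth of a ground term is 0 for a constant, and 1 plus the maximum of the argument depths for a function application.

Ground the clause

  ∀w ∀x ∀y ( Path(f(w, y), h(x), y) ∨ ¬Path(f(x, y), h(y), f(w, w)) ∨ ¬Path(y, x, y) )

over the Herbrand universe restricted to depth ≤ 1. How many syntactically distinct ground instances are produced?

42875

Ground terms of depth ≤ 1:
  Let N_k count ground terms of depth at most k. Each non-constant term of depth ≤ k is some function symbol applied to depth-≤(k−1) arguments, giving N_k = 5 + N_{k-1}^2 + N_{k-1}.
  N_0 = 5
  N_1 = 5 + 5^2 + 5 = 35
So there are 35 ground terms available for substitution.
There are 3 variables to instantiate (w, x, y), each occurring in at least one literal, so different choices give different ground instances.
Number of ground instances = 35^3 = 42875.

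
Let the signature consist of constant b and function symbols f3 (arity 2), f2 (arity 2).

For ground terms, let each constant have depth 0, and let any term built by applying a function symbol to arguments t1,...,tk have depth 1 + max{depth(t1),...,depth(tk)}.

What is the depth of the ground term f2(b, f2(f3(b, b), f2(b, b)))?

depth(f3(b, b)) = 1 + max(0, 0) = 1
depth(f2(b, b)) = 1 + max(0, 0) = 1
depth(f2(f3(b, b), f2(b, b))) = 1 + max(1, 1) = 2
depth(f2(b, f2(f3(b, b), f2(b, b)))) = 1 + max(0, 2) = 3

3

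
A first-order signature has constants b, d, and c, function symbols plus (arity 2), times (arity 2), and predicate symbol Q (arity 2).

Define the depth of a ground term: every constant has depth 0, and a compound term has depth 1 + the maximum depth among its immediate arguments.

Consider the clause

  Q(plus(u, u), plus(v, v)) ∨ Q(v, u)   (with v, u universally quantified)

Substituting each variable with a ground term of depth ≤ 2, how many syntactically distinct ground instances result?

783225

Ground terms of depth ≤ 2:
  Let N_k = |{terms of depth ≤ k}|. Then N_0 = 3 and N_k = 3 + N_{k-1}^2 + N_{k-1}^2 for k ≥ 1 (one summand per function symbol, arity giving the exponent).
  N_0 = 3
  N_1 = 3 + 3^2 + 3^2 = 21
  N_2 = 3 + 21^2 + 21^2 = 885
So there are 885 ground terms available for substitution.
There are 2 variables to instantiate (v, u), each occurring in at least one literal, so different choices give different ground instances.
Number of ground instances = 885^2 = 783225.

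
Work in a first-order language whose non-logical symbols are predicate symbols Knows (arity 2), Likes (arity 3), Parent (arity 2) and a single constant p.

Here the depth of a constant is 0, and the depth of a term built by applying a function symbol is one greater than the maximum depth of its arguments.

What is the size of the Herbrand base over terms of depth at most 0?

3

First count ground terms of depth ≤ 0.
With no function symbols every ground term is a constant, so there is exactly 1 ground term at every depth bound.
N_0 = 1
Explicitly: p.
So |H| = 1.
For each predicate symbol, the number of ground atoms is |H| raised to its arity; summing:
  Knows: 1^2 = 1;  Likes: 1^3 = 1;  Parent: 1^2 = 1
Total ground atoms: 1 + 1 + 1 = 3.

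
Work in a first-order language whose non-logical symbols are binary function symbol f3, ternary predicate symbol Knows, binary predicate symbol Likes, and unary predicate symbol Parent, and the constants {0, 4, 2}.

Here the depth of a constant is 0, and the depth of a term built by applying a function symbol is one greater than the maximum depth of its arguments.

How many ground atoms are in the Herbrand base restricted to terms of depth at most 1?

First count ground terms of depth ≤ 1.
Let N_k count ground terms of depth at most k. Each non-constant term of depth ≤ k is some function symbol applied to depth-≤(k−1) arguments, giving N_k = 3 + N_{k-1}^2.
N_0 = 3
N_1 = 3 + 3^2 = 12
So |H| = 12.
Ground atoms are formed by filling each argument slot of a predicate with a term from H, so an r-ary predicate gives |H|^r atoms:
  Knows: 12^3 = 1728;  Likes: 12^2 = 144;  Parent: 12
Total ground atoms: 1728 + 144 + 12 = 1884.

1884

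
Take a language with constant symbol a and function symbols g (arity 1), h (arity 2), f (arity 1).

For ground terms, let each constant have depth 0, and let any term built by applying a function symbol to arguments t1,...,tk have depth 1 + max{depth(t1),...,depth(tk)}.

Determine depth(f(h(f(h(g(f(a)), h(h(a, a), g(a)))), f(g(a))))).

6

depth(f(a)) = 1 + depth(a) = 1 + 0 = 1
depth(g(f(a))) = 1 + depth(f(a)) = 1 + 1 = 2
depth(h(a, a)) = 1 + max(0, 0) = 1
depth(g(a)) = 1 + depth(a) = 1 + 0 = 1
depth(h(h(a, a), g(a))) = 1 + max(1, 1) = 2
depth(h(g(f(a)), h(h(a, a), g(a)))) = 1 + max(2, 2) = 3
depth(f(h(g(f(a)), h(h(a, a), g(a))))) = 1 + depth(h(g(f(a)), h(h(a, a), g(a)))) = 1 + 3 = 4
depth(f(g(a))) = 1 + depth(g(a)) = 1 + 1 = 2
depth(h(f(h(g(f(a)), h(h(a, a), g(a)))), f(g(a)))) = 1 + max(4, 2) = 5
depth(f(h(f(h(g(f(a)), h(h(a, a), g(a)))), f(g(a))))) = 1 + depth(h(f(h(g(f(a)), h(h(a, a), g(a)))), f(g(a)))) = 1 + 5 = 6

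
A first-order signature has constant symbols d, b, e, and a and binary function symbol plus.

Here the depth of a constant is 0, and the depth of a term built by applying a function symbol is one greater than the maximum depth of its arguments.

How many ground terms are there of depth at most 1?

Let N_k = |{terms of depth ≤ k}|. Then N_0 = 4 and N_k = 4 + N_{k-1}^2 for k ≥ 1 (one summand per function symbol, arity giving the exponent).
N_0 = 4
N_1 = 4 + 4^2 = 20

20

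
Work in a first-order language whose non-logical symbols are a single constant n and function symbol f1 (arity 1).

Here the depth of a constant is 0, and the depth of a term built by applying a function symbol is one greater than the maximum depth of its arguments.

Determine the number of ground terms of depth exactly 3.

1

Write N_k for the number of ground terms of depth ≤ k. A term of depth ≤ k is either a constant or a function symbol applied to arguments of depth ≤ k−1, so N_k = 1 + N_{k-1}.
N_0 = 1
N_1 = 1 + 1 = 2
N_2 = 1 + 2 = 3
N_3 = 1 + 3 = 4
Terms of depth exactly 3: N_3 − N_2 = 4 − 3 = 1.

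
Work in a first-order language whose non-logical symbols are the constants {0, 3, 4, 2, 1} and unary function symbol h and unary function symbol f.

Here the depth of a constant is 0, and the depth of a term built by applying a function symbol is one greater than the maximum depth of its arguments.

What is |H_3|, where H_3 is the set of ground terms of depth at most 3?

75

Write N_k for the number of ground terms of depth ≤ k. A term of depth ≤ k is either a constant or a function symbol applied to arguments of depth ≤ k−1, so N_k = 5 + N_{k-1} + N_{k-1}.
N_0 = 5
N_1 = 5 + 5 + 5 = 15
N_2 = 5 + 15 + 15 = 35
N_3 = 5 + 35 + 35 = 75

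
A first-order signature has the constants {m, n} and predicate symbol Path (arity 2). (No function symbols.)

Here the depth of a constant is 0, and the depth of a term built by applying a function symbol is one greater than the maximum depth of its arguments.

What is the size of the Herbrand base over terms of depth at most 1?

First count ground terms of depth ≤ 1.
With no function symbols every ground term is a constant, so there are exactly 2 ground terms at every depth bound.
N_0 = 2
N_1 = 2
Explicitly: m, n.
So |H| = 2.
Ground atoms are formed by filling each argument slot of a predicate with a term from H, so an r-ary predicate gives |H|^r atoms:
  Path: 2^2 = 4
Total ground atoms: 4.

4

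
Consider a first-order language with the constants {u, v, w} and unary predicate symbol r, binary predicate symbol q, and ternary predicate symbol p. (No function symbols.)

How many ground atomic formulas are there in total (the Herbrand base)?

39

With no function symbols, the Herbrand universe is just the 3 constants.
Ground atoms per predicate: r: 3, q: 3^2 = 9, p: 3^3 = 27.
Herbrand base size = 3 + 9 + 27 = 39.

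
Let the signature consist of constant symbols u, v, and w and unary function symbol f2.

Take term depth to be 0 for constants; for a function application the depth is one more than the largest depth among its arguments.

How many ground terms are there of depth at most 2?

Let N_k = |{terms of depth ≤ k}|. Then N_0 = 3 and N_k = 3 + N_{k-1} for k ≥ 1 (one summand per function symbol, arity giving the exponent).
N_0 = 3
N_1 = 3 + 3 = 6
N_2 = 3 + 6 = 9
Explicitly: u, v, w, f2(u), f2(v), f2(w), f2(f2(u)), f2(f2(v)), f2(f2(w)).

9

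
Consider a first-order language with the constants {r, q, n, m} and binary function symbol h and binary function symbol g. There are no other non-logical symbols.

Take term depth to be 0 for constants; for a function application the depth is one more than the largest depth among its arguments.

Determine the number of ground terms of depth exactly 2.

Let N_k count ground terms of depth at most k. Each non-constant term of depth ≤ k is some function symbol applied to depth-≤(k−1) arguments, giving N_k = 4 + N_{k-1}^2 + N_{k-1}^2.
N_0 = 4
N_1 = 4 + 4^2 + 4^2 = 36
N_2 = 4 + 36^2 + 36^2 = 2596
Terms of depth exactly 2: N_2 − N_1 = 2596 − 36 = 2560.

2560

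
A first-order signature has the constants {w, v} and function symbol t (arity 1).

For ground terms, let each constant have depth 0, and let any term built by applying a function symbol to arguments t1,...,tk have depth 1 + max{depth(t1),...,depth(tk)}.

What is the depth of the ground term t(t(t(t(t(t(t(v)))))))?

depth(t(v)) = 1 + depth(v) = 1 + 0 = 1
depth(t(t(v))) = 1 + depth(t(v)) = 1 + 1 = 2
depth(t(t(t(v)))) = 1 + depth(t(t(v))) = 1 + 2 = 3
depth(t(t(t(t(v))))) = 1 + depth(t(t(t(v)))) = 1 + 3 = 4
depth(t(t(t(t(t(v)))))) = 1 + depth(t(t(t(t(v))))) = 1 + 4 = 5
depth(t(t(t(t(t(t(v))))))) = 1 + depth(t(t(t(t(t(v)))))) = 1 + 5 = 6
depth(t(t(t(t(t(t(t(v)))))))) = 1 + depth(t(t(t(t(t(t(v))))))) = 1 + 6 = 7

7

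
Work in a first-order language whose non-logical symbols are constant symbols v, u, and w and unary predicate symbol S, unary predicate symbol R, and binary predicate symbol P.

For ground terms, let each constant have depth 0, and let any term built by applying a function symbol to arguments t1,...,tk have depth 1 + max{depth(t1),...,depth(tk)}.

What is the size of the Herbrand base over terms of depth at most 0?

15

First count ground terms of depth ≤ 0.
With no function symbols every ground term is a constant, so there are exactly 3 ground terms at every depth bound.
N_0 = 3
So |H| = 3.
For each predicate symbol, the number of ground atoms is |H| raised to its arity; summing:
  S: 3;  R: 3;  P: 3^2 = 9
Total ground atoms: 3 + 3 + 9 = 15.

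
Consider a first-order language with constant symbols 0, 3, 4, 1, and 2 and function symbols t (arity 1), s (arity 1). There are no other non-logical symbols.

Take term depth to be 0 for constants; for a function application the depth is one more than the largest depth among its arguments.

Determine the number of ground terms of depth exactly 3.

40

If N_k denotes the number of depth-≤k ground terms, the 5 constants give N_0 = 5, and each function symbol of arity r contributes N_{k-1}^r new terms at level k: N_k = 5 + N_{k-1} + N_{k-1}.
N_0 = 5
N_1 = 5 + 5 + 5 = 15
N_2 = 5 + 15 + 15 = 35
N_3 = 5 + 35 + 35 = 75
Terms of depth exactly 3: N_3 − N_2 = 75 − 35 = 40.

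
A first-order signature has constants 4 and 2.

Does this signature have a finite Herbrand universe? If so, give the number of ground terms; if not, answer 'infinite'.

2

There are no function symbols, so every ground term is one of the 2 constants.
The Herbrand universe is {4, 2}, which is finite with 2 elements.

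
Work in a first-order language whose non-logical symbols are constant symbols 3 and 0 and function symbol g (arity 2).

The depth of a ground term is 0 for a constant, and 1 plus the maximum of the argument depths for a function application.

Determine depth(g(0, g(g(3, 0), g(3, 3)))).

depth(g(3, 0)) = 1 + max(0, 0) = 1
depth(g(3, 3)) = 1 + max(0, 0) = 1
depth(g(g(3, 0), g(3, 3))) = 1 + max(1, 1) = 2
depth(g(0, g(g(3, 0), g(3, 3)))) = 1 + max(0, 2) = 3

3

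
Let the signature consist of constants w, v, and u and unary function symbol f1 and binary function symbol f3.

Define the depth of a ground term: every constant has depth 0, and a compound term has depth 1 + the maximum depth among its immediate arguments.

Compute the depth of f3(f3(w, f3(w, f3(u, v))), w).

4

depth(f3(u, v)) = 1 + max(0, 0) = 1
depth(f3(w, f3(u, v))) = 1 + max(0, 1) = 2
depth(f3(w, f3(w, f3(u, v)))) = 1 + max(0, 2) = 3
depth(f3(f3(w, f3(w, f3(u, v))), w)) = 1 + max(3, 0) = 4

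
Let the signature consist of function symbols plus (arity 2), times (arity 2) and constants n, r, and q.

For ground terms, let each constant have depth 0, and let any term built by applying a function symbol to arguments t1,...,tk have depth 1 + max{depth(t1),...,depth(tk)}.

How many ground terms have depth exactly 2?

Let N_k = |{terms of depth ≤ k}|. Then N_0 = 3 and N_k = 3 + N_{k-1}^2 + N_{k-1}^2 for k ≥ 1 (one summand per function symbol, arity giving the exponent).
N_0 = 3
N_1 = 3 + 3^2 + 3^2 = 21
N_2 = 3 + 21^2 + 21^2 = 885
Terms of depth exactly 2: N_2 − N_1 = 885 − 21 = 864.

864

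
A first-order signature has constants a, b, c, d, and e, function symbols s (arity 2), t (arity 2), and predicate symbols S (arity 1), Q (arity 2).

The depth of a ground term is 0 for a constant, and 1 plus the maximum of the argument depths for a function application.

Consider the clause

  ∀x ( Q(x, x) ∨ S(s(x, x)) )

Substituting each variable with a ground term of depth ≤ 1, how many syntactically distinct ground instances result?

55

Ground terms of depth ≤ 1:
  Let N_k count ground terms of depth at most k. Each non-constant term of depth ≤ k is some function symbol applied to depth-≤(k−1) arguments, giving N_k = 5 + N_{k-1}^2 + N_{k-1}^2.
  N_0 = 5
  N_1 = 5 + 5^2 + 5^2 = 55
So there are 55 ground terms available for substitution.
The variable x ranges independently over the available ground terms, and distinct assignments produce distinct instances.
Number of ground instances = 55.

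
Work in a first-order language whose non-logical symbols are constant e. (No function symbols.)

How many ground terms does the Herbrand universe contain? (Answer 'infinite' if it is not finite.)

1

There are no function symbols, so the only ground term is the single constant.
The Herbrand universe is {e}, finite with 1 element.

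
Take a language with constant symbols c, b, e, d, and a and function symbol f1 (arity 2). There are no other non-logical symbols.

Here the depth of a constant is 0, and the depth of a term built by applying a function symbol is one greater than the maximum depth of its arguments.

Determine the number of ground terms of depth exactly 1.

25

Count level by level. With function symbols f1/2, the terms of depth ≤ k are the 5 constants together with each function applied to depth-≤(k−1) tuples, so N_k = 5 + N_{k-1}^2.
N_0 = 5
N_1 = 5 + 5^2 = 30
Terms of depth exactly 1: N_1 − N_0 = 30 − 5 = 25.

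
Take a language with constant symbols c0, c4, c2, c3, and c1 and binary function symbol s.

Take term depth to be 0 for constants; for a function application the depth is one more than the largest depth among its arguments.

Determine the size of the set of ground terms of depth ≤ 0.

5

Count level by level. With function symbols s/2, the terms of depth ≤ k are the 5 constants together with each function applied to depth-≤(k−1) tuples, so N_k = 5 + N_{k-1}^2.
N_0 = 5
Explicitly: c0, c4, c2, c3, c1.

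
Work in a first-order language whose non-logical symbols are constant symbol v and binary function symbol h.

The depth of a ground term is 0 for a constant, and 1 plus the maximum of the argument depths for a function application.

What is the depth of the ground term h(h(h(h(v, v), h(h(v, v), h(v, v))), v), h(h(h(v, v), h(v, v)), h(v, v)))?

depth(h(v, v)) = 1 + max(0, 0) = 1
depth(h(h(v, v), h(v, v))) = 1 + max(1, 1) = 2
depth(h(h(v, v), h(h(v, v), h(v, v)))) = 1 + max(1, 2) = 3
depth(h(h(h(v, v), h(h(v, v), h(v, v))), v)) = 1 + max(3, 0) = 4
depth(h(h(h(v, v), h(v, v)), h(v, v))) = 1 + max(2, 1) = 3
depth(h(h(h(h(v, v), h(h(v, v), h(v, v))), v), h(h(h(v, v), h(v, v)), h(v, v)))) = 1 + max(4, 3) = 5

5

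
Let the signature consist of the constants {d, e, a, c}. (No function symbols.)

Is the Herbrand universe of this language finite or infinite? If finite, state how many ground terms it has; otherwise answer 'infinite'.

There are no function symbols, so every ground term is one of the 4 constants.
The Herbrand universe is {d, e, a, c}, which is finite with 4 elements.

4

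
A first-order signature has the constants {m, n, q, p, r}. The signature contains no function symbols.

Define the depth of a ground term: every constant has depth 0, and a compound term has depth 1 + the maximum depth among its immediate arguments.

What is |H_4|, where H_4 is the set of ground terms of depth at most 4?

5

With no function symbols every ground term is a constant, so there are exactly 5 ground terms at every depth bound.
N_0 = 5
N_1 = 5
N_2 = 5
N_3 = 5
N_4 = 5
Explicitly: m, n, q, p, r.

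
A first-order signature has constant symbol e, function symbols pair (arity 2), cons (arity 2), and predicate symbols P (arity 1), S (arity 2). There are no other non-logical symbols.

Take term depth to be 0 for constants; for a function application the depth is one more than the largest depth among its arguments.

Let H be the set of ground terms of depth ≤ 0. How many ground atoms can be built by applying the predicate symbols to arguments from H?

2

First count ground terms of depth ≤ 0.
Count level by level. With function symbols pair/2, cons/2, the terms of depth ≤ k are the 1 constant together with each function applied to depth-≤(k−1) tuples, so N_k = 1 + N_{k-1}^2 + N_{k-1}^2.
N_0 = 1
Explicitly: e.
So |H| = 1.
A ground atom is a predicate applied to a tuple of terms from H, so the count is the sum over predicates of |H|^arity:
  P: 1;  S: 1^2 = 1
Total ground atoms: 1 + 1 = 2.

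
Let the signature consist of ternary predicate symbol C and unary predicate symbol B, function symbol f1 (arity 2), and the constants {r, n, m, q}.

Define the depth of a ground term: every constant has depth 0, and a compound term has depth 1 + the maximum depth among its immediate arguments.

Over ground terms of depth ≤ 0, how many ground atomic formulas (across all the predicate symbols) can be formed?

68

First count ground terms of depth ≤ 0.
Count level by level. With function symbols f1/2, the terms of depth ≤ k are the 4 constants together with each function applied to depth-≤(k−1) tuples, so N_k = 4 + N_{k-1}^2.
N_0 = 4
Explicitly: r, n, m, q.
So |H| = 4.
For each predicate symbol, the number of ground atoms is |H| raised to its arity; summing:
  C: 4^3 = 64;  B: 4
Total ground atoms: 64 + 4 = 68.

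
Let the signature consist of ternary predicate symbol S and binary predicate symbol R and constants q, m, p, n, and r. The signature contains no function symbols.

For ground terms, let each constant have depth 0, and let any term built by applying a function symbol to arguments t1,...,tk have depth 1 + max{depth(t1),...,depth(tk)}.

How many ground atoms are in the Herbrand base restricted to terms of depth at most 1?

150

First count ground terms of depth ≤ 1.
With no function symbols every ground term is a constant, so there are exactly 5 ground terms at every depth bound.
N_0 = 5
N_1 = 5
So |H| = 5.
Ground atoms are formed by filling each argument slot of a predicate with a term from H, so an r-ary predicate gives |H|^r atoms:
  S: 5^3 = 125;  R: 5^2 = 25
Total ground atoms: 125 + 25 = 150.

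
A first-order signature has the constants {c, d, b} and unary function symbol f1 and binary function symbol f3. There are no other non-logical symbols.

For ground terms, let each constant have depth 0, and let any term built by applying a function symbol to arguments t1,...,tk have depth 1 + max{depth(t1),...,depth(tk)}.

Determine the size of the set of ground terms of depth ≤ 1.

Let N_k count ground terms of depth at most k. Each non-constant term of depth ≤ k is some function symbol applied to depth-≤(k−1) arguments, giving N_k = 3 + N_{k-1} + N_{k-1}^2.
N_0 = 3
N_1 = 3 + 3 + 3^2 = 15

15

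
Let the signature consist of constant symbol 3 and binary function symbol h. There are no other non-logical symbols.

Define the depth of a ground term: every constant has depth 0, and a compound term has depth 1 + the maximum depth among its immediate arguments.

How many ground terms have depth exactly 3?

21

Let N_k count ground terms of depth at most k. Each non-constant term of depth ≤ k is some function symbol applied to depth-≤(k−1) arguments, giving N_k = 1 + N_{k-1}^2.
N_0 = 1
N_1 = 1 + 1^2 = 2
N_2 = 1 + 2^2 = 5
N_3 = 1 + 5^2 = 26
Terms of depth exactly 3: N_3 − N_2 = 26 − 5 = 21.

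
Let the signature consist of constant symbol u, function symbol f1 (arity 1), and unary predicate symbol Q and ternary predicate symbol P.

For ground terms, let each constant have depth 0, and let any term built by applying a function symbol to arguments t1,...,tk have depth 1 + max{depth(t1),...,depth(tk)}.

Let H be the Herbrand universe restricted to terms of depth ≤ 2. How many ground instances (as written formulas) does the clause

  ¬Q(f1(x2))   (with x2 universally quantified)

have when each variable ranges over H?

3

Ground terms of depth ≤ 2:
  Let N_k count ground terms of depth at most k. Each non-constant term of depth ≤ k is some function symbol applied to depth-≤(k−1) arguments, giving N_k = 1 + N_{k-1}.
  N_0 = 1
  N_1 = 1 + 1 = 2
  N_2 = 1 + 2 = 3
  Explicitly: u, f1(u), f1(f1(u)).
So there are 3 ground terms available for substitution.
The clause has 1 distinct variable (x2), which appears in the body. In the free term algebra distinct substitutions yield syntactically distinct ground instances.
Number of ground instances = 3.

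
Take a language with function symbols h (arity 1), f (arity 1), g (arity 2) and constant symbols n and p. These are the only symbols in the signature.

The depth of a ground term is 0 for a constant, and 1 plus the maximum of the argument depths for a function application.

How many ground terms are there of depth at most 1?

If N_k denotes the number of depth-≤k ground terms, the 2 constants give N_0 = 2, and each function symbol of arity r contributes N_{k-1}^r new terms at level k: N_k = 2 + N_{k-1} + N_{k-1} + N_{k-1}^2.
N_0 = 2
N_1 = 2 + 2 + 2 + 2^2 = 10
Explicitly: n, p, h(n), h(p), f(n), f(p), g(n, n), g(n, p), g(p, n), g(p, p).

10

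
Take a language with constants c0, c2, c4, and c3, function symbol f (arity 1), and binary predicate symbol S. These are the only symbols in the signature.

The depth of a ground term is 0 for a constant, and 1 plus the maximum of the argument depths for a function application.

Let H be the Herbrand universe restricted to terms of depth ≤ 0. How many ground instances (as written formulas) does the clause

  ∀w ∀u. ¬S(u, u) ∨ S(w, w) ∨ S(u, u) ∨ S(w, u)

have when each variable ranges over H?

Ground terms of depth ≤ 0:
  Write N_k for the number of ground terms of depth ≤ k. A term of depth ≤ k is either a constant or a function symbol applied to arguments of depth ≤ k−1, so N_k = 4 + N_{k-1}.
  N_0 = 4
So there are 4 ground terms available for substitution.
The body mentions every one of the 2 quantified variables; since ground terms form a free algebra, no two substitutions collapse to the same formula.
Number of ground instances = 4^2 = 16.

16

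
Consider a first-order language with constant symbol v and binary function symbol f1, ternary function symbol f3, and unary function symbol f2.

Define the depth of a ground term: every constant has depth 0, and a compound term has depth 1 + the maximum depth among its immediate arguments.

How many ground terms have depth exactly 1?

Let N_k count ground terms of depth at most k. Each non-constant term of depth ≤ k is some function symbol applied to depth-≤(k−1) arguments, giving N_k = 1 + N_{k-1}^2 + N_{k-1}^3 + N_{k-1}.
N_0 = 1
N_1 = 1 + 1^2 + 1^3 + 1 = 4
Terms of depth exactly 1: N_1 − N_0 = 4 − 1 = 3.

3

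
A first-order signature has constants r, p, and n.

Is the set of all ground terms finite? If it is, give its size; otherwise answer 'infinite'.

There are no function symbols, so every ground term is one of the 3 constants.
The Herbrand universe is {r, p, n}, which is finite with 3 elements.

3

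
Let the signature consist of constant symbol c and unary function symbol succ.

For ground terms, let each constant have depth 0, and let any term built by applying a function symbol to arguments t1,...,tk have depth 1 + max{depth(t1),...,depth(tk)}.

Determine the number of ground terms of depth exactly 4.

Let N_k count ground terms of depth at most k. Each non-constant term of depth ≤ k is some function symbol applied to depth-≤(k−1) arguments, giving N_k = 1 + N_{k-1}.
N_0 = 1
N_1 = 1 + 1 = 2
N_2 = 1 + 2 = 3
N_3 = 1 + 3 = 4
N_4 = 1 + 4 = 5
Terms of depth exactly 4: N_4 − N_3 = 5 − 4 = 1.

1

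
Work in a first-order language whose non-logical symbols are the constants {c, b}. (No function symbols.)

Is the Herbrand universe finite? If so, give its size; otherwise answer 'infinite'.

There are no function symbols, so every ground term is one of the 2 constants.
The Herbrand universe is {c, b}, which is finite with 2 elements.

2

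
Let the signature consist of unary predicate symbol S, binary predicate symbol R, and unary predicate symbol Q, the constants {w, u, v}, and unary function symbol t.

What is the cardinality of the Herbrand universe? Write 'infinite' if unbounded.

The signature has at least one function symbol (t, arity 1) and at least one constant (w).
Iterating t gives infinitely many distinct ground terms: w, t(w), t(t(w)), ...
So the Herbrand universe is infinite.

infinite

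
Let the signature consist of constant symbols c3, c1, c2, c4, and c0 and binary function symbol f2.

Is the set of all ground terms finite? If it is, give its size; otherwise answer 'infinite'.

The signature has at least one function symbol (f2, arity 2) and at least one constant (c3).
Iterating f2 gives infinitely many distinct ground terms: c3, f2(c3, c3), f2(f2(c3, c3), f2(c3, c3)), ...
So the Herbrand universe is infinite.

infinite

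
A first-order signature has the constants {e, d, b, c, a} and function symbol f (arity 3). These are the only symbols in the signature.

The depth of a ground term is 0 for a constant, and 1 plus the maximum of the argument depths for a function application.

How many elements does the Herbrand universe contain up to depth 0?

5

If N_k denotes the number of depth-≤k ground terms, the 5 constants give N_0 = 5, and each function symbol of arity r contributes N_{k-1}^r new terms at level k: N_k = 5 + N_{k-1}^3.
N_0 = 5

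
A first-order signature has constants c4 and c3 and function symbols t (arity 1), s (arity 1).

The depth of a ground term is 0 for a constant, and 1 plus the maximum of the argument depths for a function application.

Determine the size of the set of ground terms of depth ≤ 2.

Let N_k count ground terms of depth at most k. Each non-constant term of depth ≤ k is some function symbol applied to depth-≤(k−1) arguments, giving N_k = 2 + N_{k-1} + N_{k-1}.
N_0 = 2
N_1 = 2 + 2 + 2 = 6
N_2 = 2 + 6 + 6 = 14

14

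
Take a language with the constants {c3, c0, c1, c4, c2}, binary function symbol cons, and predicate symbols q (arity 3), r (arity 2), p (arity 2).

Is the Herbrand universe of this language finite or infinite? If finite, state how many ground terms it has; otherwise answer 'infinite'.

The signature has at least one function symbol (cons, arity 2) and at least one constant (c3).
Iterating cons gives infinitely many distinct ground terms: c3, cons(c3, c3), cons(cons(c3, c3), cons(c3, c3)), ...
So the Herbrand universe is infinite.

infinite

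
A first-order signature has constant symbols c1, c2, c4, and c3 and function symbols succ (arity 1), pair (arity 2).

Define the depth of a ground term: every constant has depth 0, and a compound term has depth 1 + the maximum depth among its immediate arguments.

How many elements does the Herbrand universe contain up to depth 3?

365424

Let N_k = |{terms of depth ≤ k}|. Then N_0 = 4 and N_k = 4 + N_{k-1} + N_{k-1}^2 for k ≥ 1 (one summand per function symbol, arity giving the exponent).
N_0 = 4
N_1 = 4 + 4 + 4^2 = 24
N_2 = 4 + 24 + 24^2 = 604
N_3 = 4 + 604 + 604^2 = 365424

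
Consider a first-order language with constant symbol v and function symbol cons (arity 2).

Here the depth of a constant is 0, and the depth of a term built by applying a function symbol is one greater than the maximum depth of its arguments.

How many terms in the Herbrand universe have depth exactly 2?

3

Count level by level. With function symbols cons/2, the terms of depth ≤ k are the 1 constant together with each function applied to depth-≤(k−1) tuples, so N_k = 1 + N_{k-1}^2.
N_0 = 1
N_1 = 1 + 1^2 = 2
N_2 = 1 + 2^2 = 5
Terms of depth exactly 2: N_2 − N_1 = 5 − 2 = 3.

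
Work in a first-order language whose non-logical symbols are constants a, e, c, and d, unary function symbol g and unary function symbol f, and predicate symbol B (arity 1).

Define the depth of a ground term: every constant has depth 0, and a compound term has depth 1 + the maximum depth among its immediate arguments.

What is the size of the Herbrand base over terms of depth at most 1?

12

First count ground terms of depth ≤ 1.
Let N_k count ground terms of depth at most k. Each non-constant term of depth ≤ k is some function symbol applied to depth-≤(k−1) arguments, giving N_k = 4 + N_{k-1} + N_{k-1}.
N_0 = 4
N_1 = 4 + 4 + 4 = 12
Explicitly: a, e, c, d, g(a), g(e), g(c), g(d), f(a), f(e), f(c), f(d).
So |H| = 12.
A ground atom is a predicate applied to a tuple of terms from H, so the count is the sum over predicates of |H|^arity:
  B: 12
Total ground atoms: 12.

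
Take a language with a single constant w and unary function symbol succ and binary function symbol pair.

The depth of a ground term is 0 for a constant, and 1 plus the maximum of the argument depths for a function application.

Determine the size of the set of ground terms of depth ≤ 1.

3

Count level by level. With function symbols succ/1, pair/2, the terms of depth ≤ k are the 1 constant together with each function applied to depth-≤(k−1) tuples, so N_k = 1 + N_{k-1} + N_{k-1}^2.
N_0 = 1
N_1 = 1 + 1 + 1^2 = 3
Explicitly: w, succ(w), pair(w, w).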